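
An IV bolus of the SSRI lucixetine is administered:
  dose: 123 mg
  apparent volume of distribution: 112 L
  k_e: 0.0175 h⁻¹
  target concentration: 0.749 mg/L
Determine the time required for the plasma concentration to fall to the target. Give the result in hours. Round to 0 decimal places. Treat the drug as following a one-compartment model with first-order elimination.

22 h

C₀ = Dose / Vd = 123.0 / 112 = 1.098 mg/L
t = ln(C₀ / C) / k = ln(1.098 / 0.749) / 0.01750
  = ln(1.466) / 0.01750 = 0.3825 / 0.01750 = 21.86 h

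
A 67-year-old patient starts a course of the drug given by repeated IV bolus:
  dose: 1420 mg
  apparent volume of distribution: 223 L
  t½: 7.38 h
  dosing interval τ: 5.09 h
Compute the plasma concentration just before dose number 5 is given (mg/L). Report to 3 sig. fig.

8.85 mg/L

C₀ per dose = Dose / Vd = 1420 / 223 = 6.368 mg/L
k = ln2 / t½ = 0.693147 / 7.38 = 0.09392 h⁻¹
Fraction remaining after one interval: r = e^(−kτ) = e^(−0.09392 × 5.09) = 0.6200
Before dose 5, 4 doses have been given (aged 1τ, 2τ, 3τ, 4τ).
C_trough = C₀ × (r + r² + … + r^4) = C₀ × r(1−r^4)/(1−r)
        = 6.368 × 0.6200 × (1 − 0.1478) / (1 − 0.6200) = 8.854 mg/L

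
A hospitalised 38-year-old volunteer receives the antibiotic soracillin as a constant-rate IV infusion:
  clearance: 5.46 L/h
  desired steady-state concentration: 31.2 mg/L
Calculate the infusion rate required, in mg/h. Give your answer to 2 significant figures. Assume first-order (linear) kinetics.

At steady state, infusion rate R₀ = Css × CL = 31.2 × 5.460 = 170.4 mg/h

170 mg/h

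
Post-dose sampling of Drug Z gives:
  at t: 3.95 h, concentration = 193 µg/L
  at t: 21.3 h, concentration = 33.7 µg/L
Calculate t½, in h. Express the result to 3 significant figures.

k = ln(C₁/C₂) / (t₂ − t₁) = ln(193/33.7) / (21.3 − 3.95)
  = 1.745 / 17.35 = 0.1006 h⁻¹
t½ = ln2 / k = 0.693147 / 0.1006 = 6.890 h

6.89 h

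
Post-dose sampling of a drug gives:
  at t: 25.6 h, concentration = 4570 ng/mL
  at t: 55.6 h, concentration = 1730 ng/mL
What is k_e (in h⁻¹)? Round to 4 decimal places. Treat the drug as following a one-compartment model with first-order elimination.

0.0324 h⁻¹

k = ln(C₁/C₂) / (t₂ − t₁) = ln(4570/1730) / (55.6 − 25.6)
  = 0.9714 / 30.00 = 0.03238 h⁻¹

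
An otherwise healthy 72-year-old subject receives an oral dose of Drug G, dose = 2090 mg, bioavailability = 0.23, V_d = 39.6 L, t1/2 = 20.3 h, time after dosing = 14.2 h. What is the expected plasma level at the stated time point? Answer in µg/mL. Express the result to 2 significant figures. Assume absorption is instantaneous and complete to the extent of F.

Amount reaching circulation = F × Dose = 0.23 × 2090 = 480.7 mg
C₀ = F·Dose / Vd = 480.7 / 39.6 = 12.14 mg/L
k = ln2 / t½ = 0.693147 / 20.3 = 0.03415 h⁻¹
C = C₀ · e^(−k·t) = 12.14 × e^(−0.03415 × 14.2)
  = 12.14 × 0.6157 = 7.475 mg/L
(7.475 mg/L = 7.475 µg/mL)

7.5 µg/mL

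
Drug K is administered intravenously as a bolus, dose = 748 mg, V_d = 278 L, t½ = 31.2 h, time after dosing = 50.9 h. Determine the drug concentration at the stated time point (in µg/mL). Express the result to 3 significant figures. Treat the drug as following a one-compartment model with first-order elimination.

0.868 µg/mL

C₀ = Dose / Vd = 748.0 / 278 = 2.691 mg/L
k = ln2 / t½ = 0.693147 / 31.2 = 0.02222 h⁻¹
C = C₀ · e^(−k·t) = 2.691 × e^(−0.02222 × 50.9)
  = 2.691 × 0.3227 = 0.8684 mg/L
(0.8684 mg/L = 0.8684 µg/mL)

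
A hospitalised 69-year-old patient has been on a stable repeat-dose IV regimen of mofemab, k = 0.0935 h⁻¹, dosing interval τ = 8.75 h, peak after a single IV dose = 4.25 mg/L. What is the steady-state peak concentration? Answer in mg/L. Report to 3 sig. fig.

7.61 mg/L

e^(−kτ) = e^(−0.09350 × 8.75) = 0.4413
Accumulation ratio R = 1 / (1 − e^(−kτ)) = 1 / (1 − 0.4413) = 1.790
Steady-state peak = C₀ × R = 4.25 × 1.790 = 7.608 mg/L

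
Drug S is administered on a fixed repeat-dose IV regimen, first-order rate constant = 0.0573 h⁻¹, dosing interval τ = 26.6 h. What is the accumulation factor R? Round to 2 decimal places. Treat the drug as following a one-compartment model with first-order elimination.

1.28

e^(−kτ) = e^(−0.05730 × 26.6) = 0.2178
Accumulation ratio R = 1 / (1 − e^(−kτ)) = 1 / (1 − 0.2178) = 1.278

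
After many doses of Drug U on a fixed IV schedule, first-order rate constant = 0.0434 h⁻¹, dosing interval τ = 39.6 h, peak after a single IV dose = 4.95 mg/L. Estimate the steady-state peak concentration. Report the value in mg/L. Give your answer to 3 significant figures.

e^(−kτ) = e^(−0.04340 × 39.6) = 0.1793
Accumulation ratio R = 1 / (1 − e^(−kτ)) = 1 / (1 − 0.1793) = 1.218
Steady-state peak = C₀ × R = 4.95 × 1.218 = 6.029 mg/L

6.03 mg/L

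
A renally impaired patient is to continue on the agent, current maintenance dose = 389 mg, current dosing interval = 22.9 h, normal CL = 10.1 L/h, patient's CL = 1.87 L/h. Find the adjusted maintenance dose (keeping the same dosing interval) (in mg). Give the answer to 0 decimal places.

72 mg

To keep the same average steady-state level, dosing rate must scale with clearance.
CL ratio = 1.87 / 10.1 = 0.1851
New dose (same interval) = 389 × 0.1851 = 72.00 mg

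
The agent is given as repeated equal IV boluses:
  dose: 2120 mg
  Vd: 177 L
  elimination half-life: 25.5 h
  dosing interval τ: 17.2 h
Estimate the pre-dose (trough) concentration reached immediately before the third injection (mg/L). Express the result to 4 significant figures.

C₀ per dose = Dose / Vd = 2120 / 177 = 11.98 mg/L
k = ln2 / t½ = 0.693147 / 25.5 = 0.02718 h⁻¹
Fraction remaining after one interval: r = e^(−kτ) = e^(−0.02718 × 17.2) = 0.6266
Before dose 3, 2 doses have been given (aged 1τ, 2τ).
C_trough = C₀ × (r + r²) = 11.98 × (0.6266 + 0.3926) = 12.21 mg/L

12.21 mg/L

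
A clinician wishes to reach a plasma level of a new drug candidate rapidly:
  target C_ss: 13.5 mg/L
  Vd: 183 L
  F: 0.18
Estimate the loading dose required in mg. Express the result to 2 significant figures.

14000 mg

LD = Css × Vd / F = 13.5 × 183 / 0.18 = 13730 mg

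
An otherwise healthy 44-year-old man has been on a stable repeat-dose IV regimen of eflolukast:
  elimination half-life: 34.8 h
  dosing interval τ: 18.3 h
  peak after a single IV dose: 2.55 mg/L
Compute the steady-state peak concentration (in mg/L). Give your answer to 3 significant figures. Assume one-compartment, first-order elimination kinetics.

8.35 mg/L

k = ln2 / t½ = 0.693147 / 34.8 = 0.01992 h⁻¹
e^(−kτ) = e^(−0.01992 × 18.3) = 0.6945
Accumulation ratio R = 1 / (1 − e^(−kτ)) = 1 / (1 − 0.6945) = 3.273
Steady-state peak = C₀ × R = 2.55 × 3.273 = 8.346 mg/L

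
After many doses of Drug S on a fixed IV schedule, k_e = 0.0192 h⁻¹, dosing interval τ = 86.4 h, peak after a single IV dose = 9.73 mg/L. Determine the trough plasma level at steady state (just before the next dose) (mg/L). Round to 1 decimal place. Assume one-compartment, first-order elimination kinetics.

2.3 mg/L

e^(−kτ) = e^(−0.01920 × 86.4) = 0.1904
Accumulation ratio R = 1 / (1 − e^(−kτ)) = 1 / (1 − 0.1904) = 1.235
Steady-state trough = C₀ × R × e^(−kτ) = 9.73 × 1.235 × 0.1904 = 2.288 mg/L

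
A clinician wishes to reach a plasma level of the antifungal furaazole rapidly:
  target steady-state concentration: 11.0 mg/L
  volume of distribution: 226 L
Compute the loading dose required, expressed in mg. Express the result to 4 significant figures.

2486 mg

LD = Css × Vd = 11.0 × 226 = 2486 mg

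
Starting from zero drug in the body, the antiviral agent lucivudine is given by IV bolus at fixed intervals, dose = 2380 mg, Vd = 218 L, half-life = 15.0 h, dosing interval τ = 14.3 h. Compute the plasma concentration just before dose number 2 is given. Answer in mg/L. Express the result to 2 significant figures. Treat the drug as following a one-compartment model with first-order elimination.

5.6 mg/L

C₀ per dose = Dose / Vd = 2380 / 218 = 10.92 mg/L
k = ln2 / t½ = 0.693147 / 15.0 = 0.04621 h⁻¹
Fraction remaining after one interval: r = e^(−kτ) = e^(−0.04621 × 14.3) = 0.5164
Before dose 2, 1 dose has been given (aged 1τ).
C_trough = C₀ × r = 10.92 × 0.5164 = 5.639 mg/L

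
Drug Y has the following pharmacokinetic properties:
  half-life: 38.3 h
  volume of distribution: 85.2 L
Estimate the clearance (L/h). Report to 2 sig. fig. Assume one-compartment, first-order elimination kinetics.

k = ln2 / t½ = 0.693147 / 38.3 = 0.01810 h⁻¹
CL = k × Vd = 0.01810 × 85.2 = 1.542 L/h

1.5 L/h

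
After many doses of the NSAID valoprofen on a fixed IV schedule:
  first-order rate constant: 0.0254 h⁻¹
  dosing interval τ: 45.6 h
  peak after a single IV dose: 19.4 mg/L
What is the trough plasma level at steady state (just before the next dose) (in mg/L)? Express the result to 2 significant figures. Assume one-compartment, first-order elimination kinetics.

e^(−kτ) = e^(−0.02540 × 45.6) = 0.3140
Accumulation ratio R = 1 / (1 − e^(−kτ)) = 1 / (1 − 0.3140) = 1.458
Steady-state trough = C₀ × R × e^(−kτ) = 19.4 × 1.458 × 0.3140 = 8.882 mg/L

8.9 mg/L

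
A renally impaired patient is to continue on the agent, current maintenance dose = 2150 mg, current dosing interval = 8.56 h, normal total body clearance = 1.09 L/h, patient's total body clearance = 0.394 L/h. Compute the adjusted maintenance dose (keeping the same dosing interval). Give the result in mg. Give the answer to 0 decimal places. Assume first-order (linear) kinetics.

To keep the same average steady-state level, dosing rate must scale with clearance.
CL ratio = 0.394 / 1.09 = 0.3615
New dose (same interval) = 2150 × 0.3615 = 777.2 mg

777 mg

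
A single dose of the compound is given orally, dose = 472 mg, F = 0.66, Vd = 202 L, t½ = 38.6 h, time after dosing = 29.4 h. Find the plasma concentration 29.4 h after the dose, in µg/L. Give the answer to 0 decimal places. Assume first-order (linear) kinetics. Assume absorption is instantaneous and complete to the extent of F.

Amount reaching circulation = F × Dose = 0.66 × 472.0 = 311.5 mg
C₀ = F·Dose / Vd = 311.5 / 202 = 1.542 mg/L
k = ln2 / t½ = 0.693147 / 38.6 = 0.01796 h⁻¹
C = C₀ · e^(−k·t) = 1.542 × e^(−0.01796 × 29.4)
  = 1.542 × 0.5898 = 0.9095 mg/L
Convert: 0.9095 mg/L × 1000 = 909.5 µg/L

910 µg/L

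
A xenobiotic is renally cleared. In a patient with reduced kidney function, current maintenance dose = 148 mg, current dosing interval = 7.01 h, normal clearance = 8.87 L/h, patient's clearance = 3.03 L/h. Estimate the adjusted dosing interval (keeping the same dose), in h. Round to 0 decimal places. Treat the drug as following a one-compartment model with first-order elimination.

To keep the same average steady-state level, dosing rate must scale with clearance.
CL ratio = 3.03 / 8.87 = 0.3416
New interval (same dose) = 7.01 / 0.3416 = 20.52 h

21 h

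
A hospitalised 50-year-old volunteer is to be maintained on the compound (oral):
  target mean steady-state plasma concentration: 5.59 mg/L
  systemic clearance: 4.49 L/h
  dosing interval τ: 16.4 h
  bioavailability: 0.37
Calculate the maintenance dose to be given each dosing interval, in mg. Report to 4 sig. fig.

1113 mg

At steady state, F × (Dose/τ) = Css × CL.
Dose = Css × CL × τ / F = 5.59 × 4.490 × 16.4 / 0.37 = 1113 mg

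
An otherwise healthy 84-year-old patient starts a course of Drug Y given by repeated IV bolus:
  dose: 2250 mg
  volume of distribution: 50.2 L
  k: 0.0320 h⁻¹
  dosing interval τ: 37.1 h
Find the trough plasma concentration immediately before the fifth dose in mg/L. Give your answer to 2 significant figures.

20 mg/L

C₀ per dose = Dose / Vd = 2250 / 50.2 = 44.82 mg/L
Fraction remaining after one interval: r = e^(−kτ) = e^(−0.03200 × 37.1) = 0.3051
Before dose 5, 4 doses have been given (aged 1τ, 2τ, 3τ, 4τ).
C_trough = C₀ × (r + r² + … + r^4) = C₀ × r(1−r^4)/(1−r)
        = 44.82 × 0.3051 × (1 − 0.008665) / (1 − 0.3051) = 19.51 mg/L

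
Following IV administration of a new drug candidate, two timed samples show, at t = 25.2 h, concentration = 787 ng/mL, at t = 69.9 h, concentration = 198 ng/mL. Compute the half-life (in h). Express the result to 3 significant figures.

22.5 h

k = ln(C₁/C₂) / (t₂ − t₁) = ln(787/198) / (69.9 − 25.2)
  = 1.380 / 44.70 = 0.03087 h⁻¹
t½ = ln2 / k = 0.693147 / 0.03087 = 22.45 h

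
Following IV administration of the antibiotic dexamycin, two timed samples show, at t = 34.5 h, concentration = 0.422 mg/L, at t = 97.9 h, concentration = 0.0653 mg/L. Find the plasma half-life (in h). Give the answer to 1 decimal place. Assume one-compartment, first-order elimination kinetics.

k = ln(C₁/C₂) / (t₂ − t₁) = ln(0.422/0.0653) / (97.9 − 34.5)
  = 1.866 / 63.40 = 0.02943 h⁻¹
t½ = ln2 / k = 0.693147 / 0.02943 = 23.55 h

23.6 h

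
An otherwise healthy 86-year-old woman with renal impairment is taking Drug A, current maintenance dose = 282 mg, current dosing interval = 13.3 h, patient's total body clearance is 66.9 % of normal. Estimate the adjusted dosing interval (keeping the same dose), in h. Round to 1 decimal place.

19.9 h

To keep the same average steady-state level, dosing rate must scale with clearance.
CL ratio = 66.9 / 100 = 0.6690
New interval (same dose) = 13.3 / 0.6690 = 19.88 h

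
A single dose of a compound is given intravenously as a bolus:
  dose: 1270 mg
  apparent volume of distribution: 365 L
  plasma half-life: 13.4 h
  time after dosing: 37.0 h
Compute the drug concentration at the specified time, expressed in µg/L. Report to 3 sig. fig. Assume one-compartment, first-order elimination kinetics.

513 µg/L

C₀ = Dose / Vd = 1270 / 365 = 3.479 mg/L
k = ln2 / t½ = 0.693147 / 13.4 = 0.05173 h⁻¹
C = C₀ · e^(−k·t) = 3.479 × e^(−0.05173 × 37.0)
  = 3.479 × 0.1475 = 0.5132 mg/L
Convert: 0.5132 mg/L × 1000 = 513.2 µg/L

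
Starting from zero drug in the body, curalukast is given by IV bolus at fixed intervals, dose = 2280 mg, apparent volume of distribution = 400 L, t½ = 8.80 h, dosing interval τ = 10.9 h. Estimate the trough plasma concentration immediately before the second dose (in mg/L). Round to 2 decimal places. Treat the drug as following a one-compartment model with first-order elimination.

C₀ per dose = Dose / Vd = 2280 / 400 = 5.700 mg/L
k = ln2 / t½ = 0.693147 / 8.80 = 0.07877 h⁻¹
Fraction remaining after one interval: r = e^(−kτ) = e^(−0.07877 × 10.9) = 0.4238
Before dose 2, 1 dose has been given (aged 1τ).
C_trough = C₀ × r = 5.700 × 0.4238 = 2.416 mg/L

2.42 mg/L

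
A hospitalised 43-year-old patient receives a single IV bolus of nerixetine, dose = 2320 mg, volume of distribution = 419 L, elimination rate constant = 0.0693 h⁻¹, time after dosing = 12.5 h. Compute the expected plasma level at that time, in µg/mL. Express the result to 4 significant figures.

2.328 µg/mL

C₀ = Dose / Vd = 2320 / 419 = 5.537 mg/L
C = C₀ · e^(−k·t) = 5.537 × e^(−0.06930 × 12.5)
  = 5.537 × 0.4205 = 2.328 mg/L
(2.328 mg/L = 2.328 µg/mL)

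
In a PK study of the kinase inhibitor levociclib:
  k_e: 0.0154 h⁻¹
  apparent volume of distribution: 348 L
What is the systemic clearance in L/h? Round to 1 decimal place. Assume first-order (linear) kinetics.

5.4 L/h

CL = k × Vd = 0.0154 × 348 = 5.359 L/h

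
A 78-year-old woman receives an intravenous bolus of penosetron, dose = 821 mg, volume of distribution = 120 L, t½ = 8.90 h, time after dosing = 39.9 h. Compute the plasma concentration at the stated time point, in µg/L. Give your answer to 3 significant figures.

306 µg/L

C₀ = Dose / Vd = 821.0 / 120 = 6.842 mg/L
k = ln2 / t½ = 0.693147 / 8.90 = 0.07788 h⁻¹
C = C₀ · e^(−k·t) = 6.842 × e^(−0.07788 × 39.9)
  = 6.842 × 0.04472 = 0.3060 mg/L
Convert: 0.3060 mg/L × 1000 = 306.0 µg/L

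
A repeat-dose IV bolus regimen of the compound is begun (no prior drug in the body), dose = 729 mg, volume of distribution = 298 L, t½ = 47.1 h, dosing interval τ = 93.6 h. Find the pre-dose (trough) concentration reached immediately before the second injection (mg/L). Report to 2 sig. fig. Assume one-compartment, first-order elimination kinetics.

C₀ per dose = Dose / Vd = 729 / 298 = 2.446 mg/L
k = ln2 / t½ = 0.693147 / 47.1 = 0.01472 h⁻¹
Fraction remaining after one interval: r = e^(−kτ) = e^(−0.01472 × 93.6) = 0.2521
Before dose 2, 1 dose has been given (aged 1τ).
C_trough = C₀ × r = 2.446 × 0.2521 = 0.6166 mg/L

0.62 mg/L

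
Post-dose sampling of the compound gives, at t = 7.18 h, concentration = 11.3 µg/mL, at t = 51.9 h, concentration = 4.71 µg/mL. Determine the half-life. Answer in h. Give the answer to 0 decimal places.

k = ln(C₁/C₂) / (t₂ − t₁) = ln(11.3/4.71) / (51.9 − 7.18)
  = 0.8751 / 44.72 = 0.01957 h⁻¹
t½ = ln2 / k = 0.693147 / 0.01957 = 35.42 h

35 h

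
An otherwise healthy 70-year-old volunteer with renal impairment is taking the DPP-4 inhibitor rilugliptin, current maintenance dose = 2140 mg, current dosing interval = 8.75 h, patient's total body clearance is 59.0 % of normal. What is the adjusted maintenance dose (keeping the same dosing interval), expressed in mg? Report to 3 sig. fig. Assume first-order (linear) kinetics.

To keep the same average steady-state level, dosing rate must scale with clearance.
CL ratio = 59.0 / 100 = 0.5900
New dose (same interval) = 2140 × 0.5900 = 1263 mg

1260 mg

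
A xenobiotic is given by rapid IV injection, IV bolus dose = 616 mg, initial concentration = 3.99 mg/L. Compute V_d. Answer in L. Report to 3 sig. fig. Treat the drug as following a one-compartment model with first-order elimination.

Vd = Dose / C₀ = 616.0 / 3.99 = 154.4 L

154 L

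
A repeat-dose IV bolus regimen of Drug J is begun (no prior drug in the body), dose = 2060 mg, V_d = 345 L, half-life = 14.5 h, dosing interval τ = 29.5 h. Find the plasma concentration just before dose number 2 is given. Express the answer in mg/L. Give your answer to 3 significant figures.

1.46 mg/L

C₀ per dose = Dose / Vd = 2060 / 345 = 5.971 mg/L
k = ln2 / t½ = 0.693147 / 14.5 = 0.04780 h⁻¹
Fraction remaining after one interval: r = e^(−kτ) = e^(−0.04780 × 29.5) = 0.2441
Before dose 2, 1 dose has been given (aged 1τ).
C_trough = C₀ × r = 5.971 × 0.2441 = 1.458 mg/L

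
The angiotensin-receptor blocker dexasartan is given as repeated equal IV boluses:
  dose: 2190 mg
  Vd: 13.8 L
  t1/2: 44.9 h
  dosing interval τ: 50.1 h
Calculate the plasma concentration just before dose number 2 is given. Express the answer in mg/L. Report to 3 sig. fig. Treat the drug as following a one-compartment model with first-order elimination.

C₀ per dose = Dose / Vd = 2190 / 13.8 = 158.7 mg/L
k = ln2 / t½ = 0.693147 / 44.9 = 0.01544 h⁻¹
Fraction remaining after one interval: r = e^(−kτ) = e^(−0.01544 × 50.1) = 0.4614
Before dose 2, 1 dose has been given (aged 1τ).
C_trough = C₀ × r = 158.7 × 0.4614 = 73.22 mg/L

73.2 mg/L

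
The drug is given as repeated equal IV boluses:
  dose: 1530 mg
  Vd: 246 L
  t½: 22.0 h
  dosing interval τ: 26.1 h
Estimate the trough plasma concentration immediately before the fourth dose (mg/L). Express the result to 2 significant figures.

4.5 mg/L

C₀ per dose = Dose / Vd = 1530 / 246 = 6.220 mg/L
k = ln2 / t½ = 0.693147 / 22.0 = 0.03151 h⁻¹
Fraction remaining after one interval: r = e^(−kτ) = e^(−0.03151 × 26.1) = 0.4394
Before dose 4, 3 doses have been given (aged 1τ, 2τ, 3τ).
C_trough = C₀ × (r + r² + … + r^3) = C₀ × r(1−r^3)/(1−r)
        = 6.220 × 0.4394 × (1 − 0.08484) / (1 − 0.4394) = 4.462 mg/L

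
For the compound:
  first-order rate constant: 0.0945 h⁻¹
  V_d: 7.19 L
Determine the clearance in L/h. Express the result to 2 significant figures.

CL = k × Vd = 0.0945 × 7.19 = 0.6795 L/h

0.68 L/h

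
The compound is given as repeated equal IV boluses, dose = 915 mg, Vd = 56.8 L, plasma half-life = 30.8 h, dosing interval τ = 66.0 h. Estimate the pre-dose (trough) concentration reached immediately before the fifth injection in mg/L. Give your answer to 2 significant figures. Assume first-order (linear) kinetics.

4.7 mg/L

C₀ per dose = Dose / Vd = 915 / 56.8 = 16.11 mg/L
k = ln2 / t½ = 0.693147 / 30.8 = 0.02250 h⁻¹
Fraction remaining after one interval: r = e^(−kτ) = e^(−0.02250 × 66.0) = 0.2265
Before dose 5, 4 doses have been given (aged 1τ, 2τ, 3τ, 4τ).
C_trough = C₀ × (r + r² + … + r^4) = C₀ × r(1−r^4)/(1−r)
        = 16.11 × 0.2265 × (1 − 0.002632) / (1 − 0.2265) = 4.705 mg/L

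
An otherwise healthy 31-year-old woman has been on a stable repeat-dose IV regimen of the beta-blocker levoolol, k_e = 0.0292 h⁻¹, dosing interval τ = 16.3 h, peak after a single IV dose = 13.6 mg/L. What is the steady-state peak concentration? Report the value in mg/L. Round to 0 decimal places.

36 mg/L

e^(−kτ) = e^(−0.02920 × 16.3) = 0.6213
Accumulation ratio R = 1 / (1 − e^(−kτ)) = 1 / (1 − 0.6213) = 2.641
Steady-state peak = C₀ × R = 13.6 × 2.641 = 35.92 mg/L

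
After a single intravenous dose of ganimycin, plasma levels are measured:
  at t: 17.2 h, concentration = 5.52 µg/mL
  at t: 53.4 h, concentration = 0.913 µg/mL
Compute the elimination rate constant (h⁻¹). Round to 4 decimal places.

0.0497 h⁻¹

k = ln(C₁/C₂) / (t₂ − t₁) = ln(5.52/0.913) / (53.4 − 17.2)
  = 1.799 / 36.20 = 0.04970 h⁻¹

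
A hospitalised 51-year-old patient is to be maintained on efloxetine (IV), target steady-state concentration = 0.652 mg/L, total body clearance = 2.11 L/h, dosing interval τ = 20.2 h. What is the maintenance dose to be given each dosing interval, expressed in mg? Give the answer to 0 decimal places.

At steady state, Dose/τ = Css × CL.
Dose = Css × CL × τ = 0.652 × 2.110 × 20.2 = 27.79 mg

28 mg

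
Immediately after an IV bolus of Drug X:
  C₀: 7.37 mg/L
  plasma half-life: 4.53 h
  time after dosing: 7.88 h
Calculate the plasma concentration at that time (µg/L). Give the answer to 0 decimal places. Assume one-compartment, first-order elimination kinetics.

k = ln2 / t½ = 0.693147 / 4.53 = 0.1530 h⁻¹
C = C₀ · e^(−k·t) = 7.370 × e^(−0.1530 × 7.88)
  = 7.370 × 0.2995 = 2.207 mg/L
Convert: 2.207 mg/L × 1000 = 2207 µg/L

2207 µg/L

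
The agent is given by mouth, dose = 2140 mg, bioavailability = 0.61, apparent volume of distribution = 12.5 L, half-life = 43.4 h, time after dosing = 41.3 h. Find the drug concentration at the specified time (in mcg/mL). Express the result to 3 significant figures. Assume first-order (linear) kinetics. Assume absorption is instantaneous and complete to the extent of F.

Amount reaching circulation = F × Dose = 0.61 × 2140 = 1305 mg
C₀ = F·Dose / Vd = 1305 / 12.5 = 104.4 mg/L
k = ln2 / t½ = 0.693147 / 43.4 = 0.01597 h⁻¹
C = C₀ · e^(−k·t) = 104.4 × e^(−0.01597 × 41.3)
  = 104.4 × 0.5171 = 53.99 mg/L
(53.99 mg/L = 53.99 mcg/mL)

54.0 mcg/mL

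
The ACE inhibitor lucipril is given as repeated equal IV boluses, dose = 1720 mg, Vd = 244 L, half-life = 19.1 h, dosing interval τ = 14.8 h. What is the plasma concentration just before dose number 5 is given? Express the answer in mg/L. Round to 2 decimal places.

8.76 mg/L

C₀ per dose = Dose / Vd = 1720 / 244 = 7.049 mg/L
k = ln2 / t½ = 0.693147 / 19.1 = 0.03629 h⁻¹
Fraction remaining after one interval: r = e^(−kτ) = e^(−0.03629 × 14.8) = 0.5844
Before dose 5, 4 doses have been given (aged 1τ, 2τ, 3τ, 4τ).
C_trough = C₀ × (r + r² + … + r^4) = C₀ × r(1−r^4)/(1−r)
        = 7.049 × 0.5844 × (1 − 0.1166) / (1 − 0.5844) = 8.756 mg/L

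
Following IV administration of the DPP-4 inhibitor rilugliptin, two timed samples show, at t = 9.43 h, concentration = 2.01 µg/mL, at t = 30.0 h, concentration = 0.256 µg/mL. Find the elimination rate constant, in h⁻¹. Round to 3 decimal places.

k = ln(C₁/C₂) / (t₂ − t₁) = ln(2.01/0.256) / (30.0 − 9.43)
  = 2.061 / 20.57 = 0.1002 h⁻¹

0.100 h⁻¹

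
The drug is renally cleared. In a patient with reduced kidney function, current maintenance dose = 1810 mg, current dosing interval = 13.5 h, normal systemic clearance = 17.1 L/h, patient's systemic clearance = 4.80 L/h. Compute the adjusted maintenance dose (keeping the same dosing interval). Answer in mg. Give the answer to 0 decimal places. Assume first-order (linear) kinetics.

To keep the same average steady-state level, dosing rate must scale with clearance.
CL ratio = 4.80 / 17.1 = 0.2807
New dose (same interval) = 1810 × 0.2807 = 508.1 mg

508 mg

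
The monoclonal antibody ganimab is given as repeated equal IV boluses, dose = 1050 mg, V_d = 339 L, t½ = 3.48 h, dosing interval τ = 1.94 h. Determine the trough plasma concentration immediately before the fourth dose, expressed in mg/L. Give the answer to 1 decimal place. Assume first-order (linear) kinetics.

4.5 mg/L

C₀ per dose = Dose / Vd = 1050 / 339 = 3.097 mg/L
k = ln2 / t½ = 0.693147 / 3.48 = 0.1992 h⁻¹
Fraction remaining after one interval: r = e^(−kτ) = e^(−0.1992 × 1.94) = 0.6795
Before dose 4, 3 doses have been given (aged 1τ, 2τ, 3τ).
C_trough = C₀ × (r + r² + … + r^3) = C₀ × r(1−r^3)/(1−r)
        = 3.097 × 0.6795 × (1 − 0.3137) / (1 − 0.6795) = 4.506 mg/L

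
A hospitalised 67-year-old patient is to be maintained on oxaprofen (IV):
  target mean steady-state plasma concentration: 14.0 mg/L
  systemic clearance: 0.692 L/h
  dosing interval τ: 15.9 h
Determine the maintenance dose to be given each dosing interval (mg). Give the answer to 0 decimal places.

154 mg

At steady state, Dose/τ = Css × CL.
Dose = Css × CL × τ = 14.0 × 0.6920 × 15.9 = 154.0 mg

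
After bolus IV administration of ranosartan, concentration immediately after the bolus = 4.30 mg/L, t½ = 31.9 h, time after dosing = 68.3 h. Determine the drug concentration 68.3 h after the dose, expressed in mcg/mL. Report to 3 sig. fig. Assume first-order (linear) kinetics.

0.975 mcg/mL

k = ln2 / t½ = 0.693147 / 31.9 = 0.02173 h⁻¹
C = C₀ · e^(−k·t) = 4.300 × e^(−0.02173 × 68.3)
  = 4.300 × 0.2267 = 0.9748 mg/L
(0.9748 mg/L = 0.9748 mcg/mL)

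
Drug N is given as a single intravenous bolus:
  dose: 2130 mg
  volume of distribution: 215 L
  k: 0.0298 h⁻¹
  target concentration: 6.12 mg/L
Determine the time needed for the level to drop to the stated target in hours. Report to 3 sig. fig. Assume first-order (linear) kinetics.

16.2 h

C₀ = Dose / Vd = 2130 / 215 = 9.907 mg/L
t = ln(C₀ / C) / k = ln(9.907 / 6.12) / 0.02980
  = ln(1.619) / 0.02980 = 0.4818 / 0.02980 = 16.17 h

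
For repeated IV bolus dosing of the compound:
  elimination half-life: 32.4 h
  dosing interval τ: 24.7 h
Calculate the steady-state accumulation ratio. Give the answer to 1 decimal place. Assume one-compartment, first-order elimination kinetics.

k = ln2 / t½ = 0.693147 / 32.4 = 0.02139 h⁻¹
e^(−kτ) = e^(−0.02139 × 24.7) = 0.5896
Accumulation ratio R = 1 / (1 − e^(−kτ)) = 1 / (1 − 0.5896) = 2.437

2.4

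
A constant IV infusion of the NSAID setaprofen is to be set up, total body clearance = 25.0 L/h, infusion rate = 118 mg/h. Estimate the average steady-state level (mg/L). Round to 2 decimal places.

At steady state Css = R₀ / CL = 118 / 25.00 = 4.720 mg/L

4.72 mg/L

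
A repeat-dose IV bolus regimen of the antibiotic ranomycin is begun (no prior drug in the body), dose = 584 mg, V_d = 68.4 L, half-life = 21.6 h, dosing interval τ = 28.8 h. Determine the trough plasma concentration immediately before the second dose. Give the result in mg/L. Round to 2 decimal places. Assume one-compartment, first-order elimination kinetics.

3.39 mg/L

C₀ per dose = Dose / Vd = 584 / 68.4 = 8.538 mg/L
k = ln2 / t½ = 0.693147 / 21.6 = 0.03209 h⁻¹
Fraction remaining after one interval: r = e^(−kτ) = e^(−0.03209 × 28.8) = 0.3969
Before dose 2, 1 dose has been given (aged 1τ).
C_trough = C₀ × r = 8.538 × 0.3969 = 3.389 mg/L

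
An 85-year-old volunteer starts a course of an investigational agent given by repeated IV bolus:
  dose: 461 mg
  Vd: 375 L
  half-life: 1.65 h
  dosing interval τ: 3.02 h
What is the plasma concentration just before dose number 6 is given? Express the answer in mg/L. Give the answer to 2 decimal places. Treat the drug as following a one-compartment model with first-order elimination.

C₀ per dose = Dose / Vd = 461 / 375 = 1.229 mg/L
k = ln2 / t½ = 0.693147 / 1.65 = 0.4201 h⁻¹
Fraction remaining after one interval: r = e^(−kτ) = e^(−0.4201 × 3.02) = 0.2812
Before dose 6, 5 doses have been given (aged 1τ, 2τ, 3τ, 4τ, 5τ).
C_trough = C₀ × (r + r² + … + r^5) = C₀ × r(1−r^5)/(1−r)
        = 1.229 × 0.2812 × (1 − 0.001758) / (1 − 0.2812) = 0.4799 mg/L

0.48 mg/L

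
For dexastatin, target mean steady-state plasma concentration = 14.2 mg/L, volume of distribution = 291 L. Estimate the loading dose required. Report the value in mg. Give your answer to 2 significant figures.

LD = Css × Vd = 14.2 × 291 = 4132 mg

4100 mg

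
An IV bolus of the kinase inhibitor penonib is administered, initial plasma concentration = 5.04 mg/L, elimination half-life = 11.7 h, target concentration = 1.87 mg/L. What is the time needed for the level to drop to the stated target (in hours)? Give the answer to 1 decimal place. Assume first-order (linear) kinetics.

16.7 h

k = ln2 / t½ = 0.693147 / 11.7 = 0.05924 h⁻¹
t = ln(C₀ / C) / k = ln(5.040 / 1.87) / 0.05924
  = ln(2.695) / 0.05924 = 0.9914 / 0.05924 = 16.74 h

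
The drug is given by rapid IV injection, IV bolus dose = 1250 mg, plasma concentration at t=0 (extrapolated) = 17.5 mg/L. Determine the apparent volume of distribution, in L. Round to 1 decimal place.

71.4 L

Vd = Dose / C₀ = 1250 / 17.5 = 71.43 L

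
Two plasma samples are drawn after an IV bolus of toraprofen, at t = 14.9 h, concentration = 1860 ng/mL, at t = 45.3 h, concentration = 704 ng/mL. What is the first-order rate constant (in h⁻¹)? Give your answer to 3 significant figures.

k = ln(C₁/C₂) / (t₂ − t₁) = ln(1860/704) / (45.3 − 14.9)
  = 0.9716 / 30.40 = 0.03196 h⁻¹

0.0320 h⁻¹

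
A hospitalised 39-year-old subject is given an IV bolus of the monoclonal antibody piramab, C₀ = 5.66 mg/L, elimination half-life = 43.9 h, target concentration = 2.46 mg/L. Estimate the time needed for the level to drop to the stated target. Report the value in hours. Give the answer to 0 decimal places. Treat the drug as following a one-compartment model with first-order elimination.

k = ln2 / t½ = 0.693147 / 43.9 = 0.01579 h⁻¹
t = ln(C₀ / C) / k = ln(5.660 / 2.46) / 0.01579
  = ln(2.301) / 0.01579 = 0.8333 / 0.01579 = 52.77 h

53 h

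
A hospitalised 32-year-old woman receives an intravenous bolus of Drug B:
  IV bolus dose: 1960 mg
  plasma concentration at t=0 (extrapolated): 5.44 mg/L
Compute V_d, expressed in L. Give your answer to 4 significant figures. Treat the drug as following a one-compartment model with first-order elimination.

360.3 L

Vd = Dose / C₀ = 1960 / 5.44 = 360.3 L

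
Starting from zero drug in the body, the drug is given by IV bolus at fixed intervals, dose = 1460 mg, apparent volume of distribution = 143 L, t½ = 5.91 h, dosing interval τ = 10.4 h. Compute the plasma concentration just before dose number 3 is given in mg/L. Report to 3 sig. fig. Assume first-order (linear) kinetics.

C₀ per dose = Dose / Vd = 1460 / 143 = 10.21 mg/L
k = ln2 / t½ = 0.693147 / 5.91 = 0.1173 h⁻¹
Fraction remaining after one interval: r = e^(−kτ) = e^(−0.1173 × 10.4) = 0.2953
Before dose 3, 2 doses have been given (aged 1τ, 2τ).
C_trough = C₀ × (r + r²) = 10.21 × (0.2953 + 0.08720) = 3.905 mg/L

3.91 mg/L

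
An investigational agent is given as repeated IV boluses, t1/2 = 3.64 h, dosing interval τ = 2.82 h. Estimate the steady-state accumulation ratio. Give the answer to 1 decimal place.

2.4

k = ln2 / t½ = 0.693147 / 3.64 = 0.1904 h⁻¹
e^(−kτ) = e^(−0.1904 × 2.82) = 0.5845
Accumulation ratio R = 1 / (1 − e^(−kτ)) = 1 / (1 − 0.5845) = 2.407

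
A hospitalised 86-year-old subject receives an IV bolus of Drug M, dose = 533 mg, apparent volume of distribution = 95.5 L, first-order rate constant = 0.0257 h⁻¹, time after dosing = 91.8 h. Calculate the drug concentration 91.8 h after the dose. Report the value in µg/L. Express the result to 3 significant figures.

C₀ = Dose / Vd = 533.0 / 95.5 = 5.581 mg/L
C = C₀ · e^(−k·t) = 5.581 × e^(−0.02570 × 91.8)
  = 5.581 × 0.09449 = 0.5273 mg/L
Convert: 0.5273 mg/L × 1000 = 527.3 µg/L

527 µg/L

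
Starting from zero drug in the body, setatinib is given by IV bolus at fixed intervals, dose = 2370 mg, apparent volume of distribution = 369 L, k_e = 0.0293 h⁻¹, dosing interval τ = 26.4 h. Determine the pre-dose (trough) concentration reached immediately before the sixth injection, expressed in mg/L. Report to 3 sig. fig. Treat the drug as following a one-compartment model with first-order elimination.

C₀ per dose = Dose / Vd = 2370 / 369 = 6.423 mg/L
Fraction remaining after one interval: r = e^(−kτ) = e^(−0.02930 × 26.4) = 0.4614
Before dose 6, 5 doses have been given (aged 1τ, 2τ, 3τ, 4τ, 5τ).
C_trough = C₀ × (r + r² + … + r^5) = C₀ × r(1−r^5)/(1−r)
        = 6.423 × 0.4614 × (1 − 0.02091) / (1 − 0.4614) = 5.387 mg/L

5.39 mg/L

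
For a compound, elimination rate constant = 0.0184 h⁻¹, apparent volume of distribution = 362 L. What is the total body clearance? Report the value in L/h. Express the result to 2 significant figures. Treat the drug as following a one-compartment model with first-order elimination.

6.7 L/h

CL = k × Vd = 0.0184 × 362 = 6.661 L/h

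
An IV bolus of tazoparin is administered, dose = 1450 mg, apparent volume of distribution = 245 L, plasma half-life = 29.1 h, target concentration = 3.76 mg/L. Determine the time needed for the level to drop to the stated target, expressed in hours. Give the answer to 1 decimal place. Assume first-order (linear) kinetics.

C₀ = Dose / Vd = 1450 / 245 = 5.918 mg/L
k = ln2 / t½ = 0.693147 / 29.1 = 0.02382 h⁻¹
t = ln(C₀ / C) / k = ln(5.918 / 3.76) / 0.02382
  = ln(1.574) / 0.02382 = 0.4536 / 0.02382 = 19.04 h

19.0 h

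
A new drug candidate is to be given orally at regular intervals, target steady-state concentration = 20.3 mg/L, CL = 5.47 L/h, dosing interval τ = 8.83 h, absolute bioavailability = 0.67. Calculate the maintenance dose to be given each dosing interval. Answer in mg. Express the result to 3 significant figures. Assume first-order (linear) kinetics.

1460 mg

At steady state, F × (Dose/τ) = Css × CL.
Dose = Css × CL × τ / F = 20.3 × 5.470 × 8.83 / 0.67 = 1463 mg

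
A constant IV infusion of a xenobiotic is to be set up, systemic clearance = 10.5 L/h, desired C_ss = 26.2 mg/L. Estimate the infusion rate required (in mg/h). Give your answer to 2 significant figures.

280 mg/h

At steady state, infusion rate R₀ = Css × CL = 26.2 × 10.50 = 275.1 mg/h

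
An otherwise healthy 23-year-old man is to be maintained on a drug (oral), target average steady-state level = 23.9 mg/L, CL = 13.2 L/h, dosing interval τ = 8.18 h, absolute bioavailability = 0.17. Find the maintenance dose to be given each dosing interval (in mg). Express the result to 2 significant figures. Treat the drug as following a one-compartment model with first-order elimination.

15000 mg

At steady state, F × (Dose/τ) = Css × CL.
Dose = Css × CL × τ / F = 23.9 × 13.20 × 8.18 / 0.17 = 15180 mg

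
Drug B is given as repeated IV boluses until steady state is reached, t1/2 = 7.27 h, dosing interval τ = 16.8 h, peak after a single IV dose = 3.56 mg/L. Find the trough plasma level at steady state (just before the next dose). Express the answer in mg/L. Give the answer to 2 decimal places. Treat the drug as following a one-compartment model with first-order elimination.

k = ln2 / t½ = 0.693147 / 7.27 = 0.09534 h⁻¹
e^(−kτ) = e^(−0.09534 × 16.8) = 0.2016
Accumulation ratio R = 1 / (1 − e^(−kτ)) = 1 / (1 − 0.2016) = 1.253
Steady-state trough = C₀ × R × e^(−kτ) = 3.56 × 1.253 × 0.2016 = 0.8993 mg/L

0.90 mg/L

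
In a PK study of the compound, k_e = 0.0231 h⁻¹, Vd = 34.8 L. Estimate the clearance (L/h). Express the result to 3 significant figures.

CL = k × Vd = 0.0231 × 34.8 = 0.8039 L/h

0.804 L/h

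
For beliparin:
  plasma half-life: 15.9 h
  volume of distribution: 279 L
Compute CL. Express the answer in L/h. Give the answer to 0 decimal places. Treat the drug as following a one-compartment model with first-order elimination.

12 L/h

k = ln2 / t½ = 0.693147 / 15.9 = 0.04359 h⁻¹
CL = k × Vd = 0.04359 × 279 = 12.16 L/h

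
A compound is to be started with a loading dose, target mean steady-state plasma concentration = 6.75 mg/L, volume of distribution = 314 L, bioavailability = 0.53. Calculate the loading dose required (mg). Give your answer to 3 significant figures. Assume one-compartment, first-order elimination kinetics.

4000 mg

LD = Css × Vd / F = 6.75 × 314 / 0.53 = 3999 mg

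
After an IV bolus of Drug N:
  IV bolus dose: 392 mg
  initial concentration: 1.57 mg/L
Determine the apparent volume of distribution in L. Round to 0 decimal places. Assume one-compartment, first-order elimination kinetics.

250 L

Vd = Dose / C₀ = 392.0 / 1.57 = 249.7 L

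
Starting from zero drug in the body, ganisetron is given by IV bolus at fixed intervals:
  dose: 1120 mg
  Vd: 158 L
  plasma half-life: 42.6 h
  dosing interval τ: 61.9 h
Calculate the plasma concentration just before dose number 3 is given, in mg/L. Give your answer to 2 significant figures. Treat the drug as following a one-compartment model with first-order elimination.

3.5 mg/L

C₀ per dose = Dose / Vd = 1120 / 158 = 7.089 mg/L
k = ln2 / t½ = 0.693147 / 42.6 = 0.01627 h⁻¹
Fraction remaining after one interval: r = e^(−kτ) = e^(−0.01627 × 61.9) = 0.3653
Before dose 3, 2 doses have been given (aged 1τ, 2τ).
C_trough = C₀ × (r + r²) = 7.089 × (0.3653 + 0.1334) = 3.535 mg/L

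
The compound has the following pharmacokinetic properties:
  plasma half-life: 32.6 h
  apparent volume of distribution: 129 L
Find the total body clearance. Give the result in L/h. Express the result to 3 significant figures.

k = ln2 / t½ = 0.693147 / 32.6 = 0.02126 h⁻¹
CL = k × Vd = 0.02126 × 129 = 2.743 L/h

2.74 L/h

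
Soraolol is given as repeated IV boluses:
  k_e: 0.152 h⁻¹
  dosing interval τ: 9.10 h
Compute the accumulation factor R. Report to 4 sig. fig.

e^(−kτ) = e^(−0.1520 × 9.10) = 0.2508
Accumulation ratio R = 1 / (1 − e^(−kτ)) = 1 / (1 − 0.2508) = 1.335

1.335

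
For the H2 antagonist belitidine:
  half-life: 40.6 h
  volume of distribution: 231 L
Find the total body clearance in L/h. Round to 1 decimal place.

3.9 L/h

k = ln2 / t½ = 0.693147 / 40.6 = 0.01707 h⁻¹
CL = k × Vd = 0.01707 × 231 = 3.943 L/h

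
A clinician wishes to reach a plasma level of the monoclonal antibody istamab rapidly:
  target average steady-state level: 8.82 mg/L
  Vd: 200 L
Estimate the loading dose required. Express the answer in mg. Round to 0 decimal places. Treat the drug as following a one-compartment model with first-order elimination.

LD = Css × Vd = 8.82 × 200 = 1764 mg

1764 mg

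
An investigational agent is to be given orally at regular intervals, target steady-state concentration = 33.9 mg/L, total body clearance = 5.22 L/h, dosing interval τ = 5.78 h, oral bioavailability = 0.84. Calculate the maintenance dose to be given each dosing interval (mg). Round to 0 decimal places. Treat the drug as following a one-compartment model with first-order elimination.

1218 mg

At steady state, F × (Dose/τ) = Css × CL.
Dose = Css × CL × τ / F = 33.9 × 5.220 × 5.78 / 0.84 = 1218 mg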